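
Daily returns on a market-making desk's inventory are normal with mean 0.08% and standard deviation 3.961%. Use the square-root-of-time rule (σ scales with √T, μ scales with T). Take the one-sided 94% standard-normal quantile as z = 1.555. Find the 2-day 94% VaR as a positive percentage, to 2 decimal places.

σ_{2d} = 3.961% × √2 = 5.602%; μ_{2d} = 2 × 0.08% = 0.160%.
VaR = −(0.160%) + 1.555 × 5.602% = 8.551%.

8.55%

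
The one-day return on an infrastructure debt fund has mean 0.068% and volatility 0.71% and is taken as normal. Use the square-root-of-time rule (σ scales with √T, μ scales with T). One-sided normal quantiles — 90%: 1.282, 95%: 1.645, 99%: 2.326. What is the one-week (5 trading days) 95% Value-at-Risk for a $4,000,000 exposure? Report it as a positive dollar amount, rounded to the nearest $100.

σ_{5d} = 0.71% × √5 = 1.588%; μ_{5d} = 5 × 0.068% = 0.340%.
VaR = −(0.340%) + 1.645 × 1.588% = 2.272%.
On $4,000,000: 0.02272 × $4,000,000 = $90,880.

$90,900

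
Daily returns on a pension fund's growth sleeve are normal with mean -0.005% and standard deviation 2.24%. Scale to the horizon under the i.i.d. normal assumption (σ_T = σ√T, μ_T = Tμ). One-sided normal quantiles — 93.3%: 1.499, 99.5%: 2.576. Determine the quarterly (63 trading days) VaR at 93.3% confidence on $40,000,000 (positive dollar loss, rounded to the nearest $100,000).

$10,800,000

σ_{63d} = 2.24% × √63 = 17.779%; μ_{63d} = 63 × -0.005% = -0.315%.
VaR = −(-0.315%) + 1.499 × 17.779% = 26.966%.
On $40,000,000: 0.26966 × $40,000,000 = $10,786,400.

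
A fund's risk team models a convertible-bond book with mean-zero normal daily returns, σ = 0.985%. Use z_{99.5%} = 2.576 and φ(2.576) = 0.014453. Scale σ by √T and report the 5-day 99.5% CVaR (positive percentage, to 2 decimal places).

6.37%

σ_{5d} = 0.985% × √5 = 2.203%.
ES multiplier = φ(z)/(1−α) = 0.014453/0.005 = 2.891.
ES = 2.203% × 2.891 = 6.369%.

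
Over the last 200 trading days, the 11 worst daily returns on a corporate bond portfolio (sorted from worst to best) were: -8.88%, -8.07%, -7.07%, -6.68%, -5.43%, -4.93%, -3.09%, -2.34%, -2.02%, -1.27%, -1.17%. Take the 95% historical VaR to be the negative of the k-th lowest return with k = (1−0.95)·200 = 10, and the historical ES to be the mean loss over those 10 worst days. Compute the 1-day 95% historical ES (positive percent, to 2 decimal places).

The 10 worst returns sum to -49.78%.
ES = −(-49.78%) / 10 = 4.978% ≈ 4.98%.

4.98%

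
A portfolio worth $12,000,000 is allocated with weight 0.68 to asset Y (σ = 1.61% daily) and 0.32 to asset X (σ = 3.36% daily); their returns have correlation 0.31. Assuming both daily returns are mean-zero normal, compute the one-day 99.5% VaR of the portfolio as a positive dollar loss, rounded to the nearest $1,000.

σ_p² = 0.68²·1.61² + 0.32²·3.36² + 2·0.31·0.68·0.32·1.61·3.36 = 3.0845 (%²).
σ_p = √3.0845 = 1.756%.
At 99.5%, z = 2.576.
VaR = 2.576 × 1.756% = 4.523%; on $12,000,000 that is $542,760.

$543,000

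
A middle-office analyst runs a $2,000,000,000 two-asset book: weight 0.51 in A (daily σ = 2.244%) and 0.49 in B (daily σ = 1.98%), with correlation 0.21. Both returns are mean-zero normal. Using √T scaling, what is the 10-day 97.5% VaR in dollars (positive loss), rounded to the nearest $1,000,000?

$204,000,000

σ_p = √(0.51²·2.244² + 0.49²·1.98² + 2·0.21·0.51·0.49·2.244·1.98) = 1.648%.
σ_{10d} = 1.648% × √10 = 5.211%.
z(97.5%) = 1.960.
VaR = 1.960 × 5.211% = 10.214%; on $2,000,000,000 that is $204,280,000.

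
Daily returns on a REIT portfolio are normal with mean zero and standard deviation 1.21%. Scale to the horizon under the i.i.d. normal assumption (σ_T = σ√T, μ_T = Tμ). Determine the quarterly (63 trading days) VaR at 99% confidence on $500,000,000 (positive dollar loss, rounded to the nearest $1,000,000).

$112,000,000

At 99%, z = 2.326.
σ_{63d} = 1.21% × √63 = 9.604%.
VaR = 2.326 × 9.604% = 22.339%.
On $500,000,000: 0.22339 × $500,000,000 = $111,695,000.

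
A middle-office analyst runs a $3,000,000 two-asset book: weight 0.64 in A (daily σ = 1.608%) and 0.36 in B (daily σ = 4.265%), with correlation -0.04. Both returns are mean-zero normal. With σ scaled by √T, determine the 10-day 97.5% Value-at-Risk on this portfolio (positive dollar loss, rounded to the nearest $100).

σ_p = √(0.64²·1.608² + 0.36²·4.265² + 2·-0.04·0.64·0.36·1.608·4.265) = 1.814%.
σ_{10d} = 1.814% × √10 = 5.736%.
z(97.5%) = 1.960.
VaR = 1.960 × 5.736% = 11.243%; on $3,000,000 that is $337,290.

$337,300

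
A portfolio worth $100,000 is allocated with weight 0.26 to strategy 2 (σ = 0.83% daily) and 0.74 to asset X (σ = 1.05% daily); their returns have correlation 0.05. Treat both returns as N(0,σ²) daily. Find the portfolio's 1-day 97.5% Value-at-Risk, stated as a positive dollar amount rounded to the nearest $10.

σ_p² = 0.26²·0.83² + 0.74²·1.05² + 2·0.05·0.26·0.74·0.83·1.05 = 0.6671 (%²).
σ_p = √0.6671 = 0.817%.
At 97.5%, z = 1.960.
VaR = 1.960 × 0.817% = 1.601%; on $100,000 that is $1,601.

$1,600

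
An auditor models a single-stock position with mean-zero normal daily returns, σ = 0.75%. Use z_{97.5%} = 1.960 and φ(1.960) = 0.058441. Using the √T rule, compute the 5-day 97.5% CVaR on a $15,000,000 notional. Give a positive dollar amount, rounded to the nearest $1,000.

σ_{5d} = 0.75% × √5 = 1.677%.
ES multiplier = φ(z)/(1−α) = 0.058441/0.025 = 2.338.
ES = 1.677% × 2.338 = 3.921%; on $15,000,000: $588,150.

$588,000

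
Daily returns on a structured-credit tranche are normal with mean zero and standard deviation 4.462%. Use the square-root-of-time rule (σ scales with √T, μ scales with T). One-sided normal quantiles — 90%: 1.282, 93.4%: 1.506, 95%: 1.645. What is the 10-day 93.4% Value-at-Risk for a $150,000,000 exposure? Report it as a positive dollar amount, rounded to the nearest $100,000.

σ_{10d} = 4.462% × √10 = 14.110%.
VaR = 1.506 × 14.110% = 21.250%.
On $150,000,000: 0.21250 × $150,000,000 = $31,875,000.

$31,900,000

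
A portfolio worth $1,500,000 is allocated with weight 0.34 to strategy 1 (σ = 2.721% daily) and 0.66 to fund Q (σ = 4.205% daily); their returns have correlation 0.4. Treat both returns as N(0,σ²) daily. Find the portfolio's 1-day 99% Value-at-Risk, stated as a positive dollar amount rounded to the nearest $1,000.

$114,000

σ_p² = 0.34²·2.721² + 0.66²·4.205² + 2·0.4·0.34·0.66·2.721·4.205 = 10.6122 (%²).
σ_p = √10.6122 = 3.258%.
At 99%, z = 2.326.
VaR = 2.326 × 3.258% = 7.578%; on $1,500,000 that is $113,670.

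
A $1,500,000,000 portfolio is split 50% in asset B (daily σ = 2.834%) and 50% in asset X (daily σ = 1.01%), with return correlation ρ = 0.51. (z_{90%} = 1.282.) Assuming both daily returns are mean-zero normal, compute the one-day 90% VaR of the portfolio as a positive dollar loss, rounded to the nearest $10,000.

$33,270,000

σ_p² = 0.5²·2.834² + 0.5²·1.01² + 2·0.51·0.5·0.5·2.834·1.01 = 2.9928 (%²).
σ_p = √2.9928 = 1.730%.
VaR = 1.282 × 1.730% = 2.218%; on $1,500,000,000 that is $33,270,000.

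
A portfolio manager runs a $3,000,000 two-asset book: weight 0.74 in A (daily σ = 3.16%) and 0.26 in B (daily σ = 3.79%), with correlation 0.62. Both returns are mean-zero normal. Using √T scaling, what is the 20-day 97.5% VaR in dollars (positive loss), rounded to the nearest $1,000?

$802,000

σ_p = √(0.74²·3.16² + 0.26²·3.79² + 2·0.62·0.74·0.26·3.16·3.79) = 3.049%.
σ_{20d} = 3.049% × √20 = 13.636%.
z(97.5%) = 1.960.
VaR = 1.960 × 13.636% = 26.727%; on $3,000,000 that is $801,810.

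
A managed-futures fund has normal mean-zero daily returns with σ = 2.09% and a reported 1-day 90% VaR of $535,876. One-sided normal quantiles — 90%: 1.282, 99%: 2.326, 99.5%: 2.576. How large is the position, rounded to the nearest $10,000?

$20,000,000

VaR as a fraction of value: z·σ = 1.282 × 2.09% = 2.67938%.
Position = $535,876 / 0.0267938 = $20,000,000.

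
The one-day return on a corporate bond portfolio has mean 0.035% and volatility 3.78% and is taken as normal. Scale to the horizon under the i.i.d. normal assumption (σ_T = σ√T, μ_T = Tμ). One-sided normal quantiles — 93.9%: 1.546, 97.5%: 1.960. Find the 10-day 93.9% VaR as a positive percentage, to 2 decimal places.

σ_{10d} = 3.78% × √10 = 11.953%; μ_{10d} = 10 × 0.035% = 0.350%.
VaR = −(0.350%) + 1.546 × 11.953% = 18.129%.

18.13%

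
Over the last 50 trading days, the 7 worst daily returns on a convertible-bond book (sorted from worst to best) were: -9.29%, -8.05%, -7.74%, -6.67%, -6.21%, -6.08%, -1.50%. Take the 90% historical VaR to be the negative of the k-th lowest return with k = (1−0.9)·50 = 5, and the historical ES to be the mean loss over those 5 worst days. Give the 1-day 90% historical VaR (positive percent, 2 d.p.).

6.21%

k = 5; the 5th lowest return is -6.21%, so VaR = 6.21%.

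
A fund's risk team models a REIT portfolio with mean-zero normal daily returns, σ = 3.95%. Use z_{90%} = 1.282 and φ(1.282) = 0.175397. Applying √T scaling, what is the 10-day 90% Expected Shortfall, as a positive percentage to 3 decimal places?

σ_{10d} = 3.95% × √10 = 12.491%.
ES multiplier = φ(z)/(1−α) = 0.175397/0.1 = 1.754.
ES = 12.491% × 1.754 = 21.909%.

21.909%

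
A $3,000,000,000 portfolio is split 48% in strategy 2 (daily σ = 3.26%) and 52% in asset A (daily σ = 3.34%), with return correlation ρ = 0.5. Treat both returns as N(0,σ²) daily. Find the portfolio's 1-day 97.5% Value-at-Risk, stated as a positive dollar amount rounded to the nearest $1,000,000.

σ_p² = 0.48²·3.26² + 0.52²·3.34² + 2·0.5·0.48·0.52·3.26·3.34 = 8.1828 (%²).
σ_p = √8.1828 = 2.861%.
At 97.5%, z = 1.960.
VaR = 1.960 × 2.861% = 5.608%; on $3,000,000,000 that is $168,240,000.

$168,000,000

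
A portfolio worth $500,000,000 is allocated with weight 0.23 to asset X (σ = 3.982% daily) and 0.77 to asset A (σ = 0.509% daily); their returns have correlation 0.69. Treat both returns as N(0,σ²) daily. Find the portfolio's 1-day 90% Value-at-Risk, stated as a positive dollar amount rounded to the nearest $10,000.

σ_p² = 0.23²·3.982² + 0.77²·0.509² + 2·0.69·0.23·0.77·3.982·0.509 = 1.4878 (%²).
σ_p = √1.4878 = 1.220%.
At 90%, z = 1.282.
VaR = 1.282 × 1.220% = 1.564%; on $500,000,000 that is $7,820,000.

$7,820,000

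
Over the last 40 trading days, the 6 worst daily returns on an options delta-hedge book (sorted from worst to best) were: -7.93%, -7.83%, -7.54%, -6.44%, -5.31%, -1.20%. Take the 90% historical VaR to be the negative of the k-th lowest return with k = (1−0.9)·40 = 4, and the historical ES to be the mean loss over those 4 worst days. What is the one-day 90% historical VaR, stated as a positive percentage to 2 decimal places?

k = 4; the 4th lowest return is -6.44%, so VaR = 6.44%.

6.44%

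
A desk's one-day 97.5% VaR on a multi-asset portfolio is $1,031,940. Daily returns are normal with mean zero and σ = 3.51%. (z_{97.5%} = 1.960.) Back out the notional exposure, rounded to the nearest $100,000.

VaR as a fraction of value: z·σ = 1.960 × 3.51% = 6.8796%.
Position = $1,031,940 / 0.068796 = $15,000,000.

$15,000,000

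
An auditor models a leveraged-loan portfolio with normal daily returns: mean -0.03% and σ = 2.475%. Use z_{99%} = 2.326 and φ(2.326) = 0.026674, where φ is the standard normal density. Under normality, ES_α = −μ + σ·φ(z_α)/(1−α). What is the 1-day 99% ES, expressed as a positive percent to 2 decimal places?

6.63%

Tail multiplier: φ(z)/(1−α) = 0.026674 / 0.01 = 2.667.
ES = −(-0.03%) + 2.475% × 2.667 = 6.631%.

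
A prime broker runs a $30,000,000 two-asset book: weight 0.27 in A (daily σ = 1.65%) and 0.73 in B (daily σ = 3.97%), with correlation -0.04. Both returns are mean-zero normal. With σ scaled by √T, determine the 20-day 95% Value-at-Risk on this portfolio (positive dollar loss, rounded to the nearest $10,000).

σ_p = √(0.27²·1.65² + 0.73²·3.97² + 2·-0.04·0.27·0.73·1.65·3.97) = 2.914%.
σ_{20d} = 2.914% × √20 = 13.032%.
z(95%) = 1.645.
VaR = 1.645 × 13.032% = 21.438%; on $30,000,000 that is $6,431,400.

$6,430,000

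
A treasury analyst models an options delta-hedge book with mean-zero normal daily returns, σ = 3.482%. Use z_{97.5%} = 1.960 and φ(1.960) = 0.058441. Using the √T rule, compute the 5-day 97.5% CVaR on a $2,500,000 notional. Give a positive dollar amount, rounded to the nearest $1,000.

σ_{5d} = 3.482% × √5 = 7.786%.
ES multiplier = φ(z)/(1−α) = 0.058441/0.025 = 2.338.
ES = 7.786% × 2.338 = 18.204%; on $2,500,000: $455,100.

$455,000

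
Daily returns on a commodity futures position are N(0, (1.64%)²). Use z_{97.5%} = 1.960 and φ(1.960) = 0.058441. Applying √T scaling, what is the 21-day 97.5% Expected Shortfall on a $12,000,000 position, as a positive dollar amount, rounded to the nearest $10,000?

σ_{21d} = 1.64% × √21 = 7.515%.
ES multiplier = φ(z)/(1−α) = 0.058441/0.025 = 2.338.
ES = 7.515% × 2.338 = 17.570%; on $12,000,000: $2,108,400.

$2,110,000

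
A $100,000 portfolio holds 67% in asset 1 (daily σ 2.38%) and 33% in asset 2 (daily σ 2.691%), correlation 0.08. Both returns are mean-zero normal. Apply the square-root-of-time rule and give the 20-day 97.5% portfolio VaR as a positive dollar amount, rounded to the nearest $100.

σ_p = √(0.67²·2.38² + 0.33²·2.691² + 2·0.08·0.67·0.33·2.38·2.691) = 1.886%.
σ_{20d} = 1.886% × √20 = 8.434%.
z(97.5%) = 1.960.
VaR = 1.960 × 8.434% = 16.531%; on $100,000 that is $16,531.

$16,500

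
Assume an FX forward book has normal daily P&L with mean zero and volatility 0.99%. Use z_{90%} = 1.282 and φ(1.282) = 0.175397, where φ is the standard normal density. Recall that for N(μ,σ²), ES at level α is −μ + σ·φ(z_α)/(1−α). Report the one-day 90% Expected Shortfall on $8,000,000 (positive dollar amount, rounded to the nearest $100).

$138,900

Tail multiplier: φ(z)/(1−α) = 0.175397 / 0.1 = 1.754.
ES = 0.99% × 1.754 = 1.736%.
On $8,000,000: 0.01736 × $8,000,000 = $138,880.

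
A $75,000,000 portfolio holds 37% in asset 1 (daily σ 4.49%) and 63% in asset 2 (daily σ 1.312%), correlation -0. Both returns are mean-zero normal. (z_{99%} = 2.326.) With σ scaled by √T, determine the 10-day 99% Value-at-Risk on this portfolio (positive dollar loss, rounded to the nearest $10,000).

$10,240,000

σ_p = √(0.37²·4.49² + 0.63²·1.312² + 2·-0·0.37·0.63·4.49·1.312) = 1.856%.
σ_{10d} = 1.856% × √10 = 5.869%.
VaR = 2.326 × 5.869% = 13.651%; on $75,000,000 that is $10,238,250.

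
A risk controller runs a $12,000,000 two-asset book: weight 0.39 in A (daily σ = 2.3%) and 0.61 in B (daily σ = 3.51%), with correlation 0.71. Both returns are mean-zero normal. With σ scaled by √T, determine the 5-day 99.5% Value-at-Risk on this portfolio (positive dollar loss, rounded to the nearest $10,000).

σ_p = √(0.39²·2.3² + 0.61²·3.51² + 2·0.71·0.39·0.61·2.3·3.51) = 2.849%.
σ_{5d} = 2.849% × √5 = 6.371%.
z(99.5%) = 2.576.
VaR = 2.576 × 6.371% = 16.412%; on $12,000,000 that is $1,969,440.

$1,970,000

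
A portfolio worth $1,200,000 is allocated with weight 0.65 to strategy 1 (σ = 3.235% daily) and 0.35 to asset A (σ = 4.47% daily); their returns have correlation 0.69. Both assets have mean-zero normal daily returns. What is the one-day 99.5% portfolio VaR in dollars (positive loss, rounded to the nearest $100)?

σ_p² = 0.65²·3.235² + 0.35²·4.47² + 2·0.69·0.65·0.35·3.235·4.47 = 11.4091 (%²).
σ_p = √11.4091 = 3.378%.
At 99.5%, z = 2.576.
VaR = 2.576 × 3.378% = 8.702%; on $1,200,000 that is $104,424.

$104,400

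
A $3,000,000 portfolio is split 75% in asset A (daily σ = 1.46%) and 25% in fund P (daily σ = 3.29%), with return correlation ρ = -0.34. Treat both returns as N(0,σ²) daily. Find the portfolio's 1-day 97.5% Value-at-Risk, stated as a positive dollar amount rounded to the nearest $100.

$66,100

σ_p² = 0.75²·1.46² + 0.25²·3.29² + 2·-0.34·0.75·0.25·1.46·3.29 = 1.2631 (%²).
σ_p = √1.2631 = 1.124%.
At 97.5%, z = 1.960.
VaR = 1.960 × 1.124% = 2.203%; on $3,000,000 that is $66,090.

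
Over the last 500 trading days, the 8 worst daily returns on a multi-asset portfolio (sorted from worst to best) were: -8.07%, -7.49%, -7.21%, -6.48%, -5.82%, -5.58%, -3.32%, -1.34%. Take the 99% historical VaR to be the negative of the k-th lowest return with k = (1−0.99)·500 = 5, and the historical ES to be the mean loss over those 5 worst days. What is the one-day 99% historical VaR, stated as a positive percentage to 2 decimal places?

k = 5; the 5th lowest return is -5.82%, so VaR = 5.82%.

5.82%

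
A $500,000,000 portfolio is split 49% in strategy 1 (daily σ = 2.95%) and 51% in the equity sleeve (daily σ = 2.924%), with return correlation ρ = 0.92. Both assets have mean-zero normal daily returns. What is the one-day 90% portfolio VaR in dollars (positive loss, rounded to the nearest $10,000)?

σ_p² = 0.49²·2.95² + 0.51²·2.924² + 2·0.92·0.49·0.51·2.95·2.924 = 8.2795 (%²).
σ_p = √8.2795 = 2.877%.
At 90%, z = 1.282.
VaR = 1.282 × 2.877% = 3.688%; on $500,000,000 that is $18,440,000.

$18,440,000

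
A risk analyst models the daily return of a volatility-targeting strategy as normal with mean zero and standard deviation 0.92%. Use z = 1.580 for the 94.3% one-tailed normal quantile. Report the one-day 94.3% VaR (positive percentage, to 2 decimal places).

VaR = z·σ = 1.580 × 0.92% = 1.454%.

1.45%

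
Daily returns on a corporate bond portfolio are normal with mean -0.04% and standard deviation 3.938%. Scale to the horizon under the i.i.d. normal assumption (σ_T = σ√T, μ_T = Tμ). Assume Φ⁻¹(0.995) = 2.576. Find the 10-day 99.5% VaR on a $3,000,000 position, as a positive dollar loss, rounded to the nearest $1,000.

σ_{10d} = 3.938% × √10 = 12.453%; μ_{10d} = 10 × -0.04% = -0.400%.
VaR = −(-0.400%) + 2.576 × 12.453% = 32.479%.
On $3,000,000: 0.32479 × $3,000,000 = $974,370.

$974,000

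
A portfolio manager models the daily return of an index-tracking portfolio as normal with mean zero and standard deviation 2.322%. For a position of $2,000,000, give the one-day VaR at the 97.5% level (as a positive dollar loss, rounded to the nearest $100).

$91,000

At 97.5% one-sided, z = 1.960.
VaR = z·σ = 1.960 × 2.322% = 4.551%.
On $2,000,000: 0.04551 × $2,000,000 = $91,020.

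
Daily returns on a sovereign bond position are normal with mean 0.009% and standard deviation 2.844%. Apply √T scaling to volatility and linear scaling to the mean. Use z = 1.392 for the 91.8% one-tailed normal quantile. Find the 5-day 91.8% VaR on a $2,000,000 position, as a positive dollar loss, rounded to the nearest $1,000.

$176,000

σ_{5d} = 2.844% × √5 = 6.359%; μ_{5d} = 5 × 0.009% = 0.045%.
VaR = −(0.045%) + 1.392 × 6.359% = 8.807%.
On $2,000,000: 0.08807 × $2,000,000 = $176,140.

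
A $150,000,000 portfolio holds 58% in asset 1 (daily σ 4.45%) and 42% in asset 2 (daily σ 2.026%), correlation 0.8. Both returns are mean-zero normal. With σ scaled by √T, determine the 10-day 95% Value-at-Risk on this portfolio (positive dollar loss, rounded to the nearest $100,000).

$25,800,000

σ_p = √(0.58²·4.45² + 0.42²·2.026² + 2·0.8·0.58·0.42·4.45·2.026) = 3.301%.
σ_{10d} = 3.301% × √10 = 10.439%.
z(95%) = 1.645.
VaR = 1.645 × 10.439% = 17.172%; on $150,000,000 that is $25,758,000.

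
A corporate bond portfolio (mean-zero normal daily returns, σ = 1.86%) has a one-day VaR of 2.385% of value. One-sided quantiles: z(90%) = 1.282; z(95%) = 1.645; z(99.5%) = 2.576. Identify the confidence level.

90%

Implied z = VaR/σ = 2.385 / 1.86 = 1.282.
This matches z(90%) = 1.282.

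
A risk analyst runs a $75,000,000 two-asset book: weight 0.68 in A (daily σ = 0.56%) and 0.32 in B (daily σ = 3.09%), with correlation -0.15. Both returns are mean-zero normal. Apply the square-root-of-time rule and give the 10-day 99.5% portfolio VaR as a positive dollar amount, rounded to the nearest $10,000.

σ_p = √(0.68²·0.56² + 0.32²·3.09² + 2·-0.15·0.68·0.32·0.56·3.09) = 1.005%.
σ_{10d} = 1.005% × √10 = 3.178%.
z(99.5%) = 2.576.
VaR = 2.576 × 3.178% = 8.187%; on $75,000,000 that is $6,140,250.

$6,140,000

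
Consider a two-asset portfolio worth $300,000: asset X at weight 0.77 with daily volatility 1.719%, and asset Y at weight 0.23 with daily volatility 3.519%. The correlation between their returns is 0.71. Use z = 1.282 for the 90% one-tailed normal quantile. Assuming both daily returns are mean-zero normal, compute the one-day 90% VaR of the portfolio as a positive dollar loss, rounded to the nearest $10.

σ_p² = 0.77²·1.719² + 0.23²·3.519² + 2·0.71·0.77·0.23·1.719·3.519 = 3.9283 (%²).
σ_p = √3.9283 = 1.982%.
VaR = 1.282 × 1.982% = 2.541%; on $300,000 that is $7,623.

$7,620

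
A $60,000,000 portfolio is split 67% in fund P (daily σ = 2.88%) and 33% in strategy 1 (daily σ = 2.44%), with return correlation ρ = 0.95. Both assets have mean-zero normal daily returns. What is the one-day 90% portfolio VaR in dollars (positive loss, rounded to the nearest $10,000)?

σ_p² = 0.67²·2.88² + 0.33²·2.44² + 2·0.95·0.67·0.33·2.88·2.44 = 7.3238 (%²).
σ_p = √7.3238 = 2.706%.
At 90%, z = 1.282.
VaR = 1.282 × 2.706% = 3.469%; on $60,000,000 that is $2,081,400.

$2,080,000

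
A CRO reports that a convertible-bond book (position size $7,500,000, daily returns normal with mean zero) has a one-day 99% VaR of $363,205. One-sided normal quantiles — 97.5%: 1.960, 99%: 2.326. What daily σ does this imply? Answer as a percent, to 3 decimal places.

VaR as a fraction: $363,205 / $7,500,000 = 4.843%.
σ = VaR / z = 4.843% / 2.326 = 2.082%.

2.082%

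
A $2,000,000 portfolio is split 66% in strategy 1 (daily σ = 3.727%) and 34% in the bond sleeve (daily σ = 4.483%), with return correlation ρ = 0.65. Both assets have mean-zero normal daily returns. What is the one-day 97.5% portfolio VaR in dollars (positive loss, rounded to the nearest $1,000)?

$143,000

σ_p² = 0.66²·3.727² + 0.34²·4.483² + 2·0.65·0.66·0.34·3.727·4.483 = 13.2481 (%²).
σ_p = √13.2481 = 3.640%.
At 97.5%, z = 1.960.
VaR = 1.960 × 3.640% = 7.134%; on $2,000,000 that is $142,680.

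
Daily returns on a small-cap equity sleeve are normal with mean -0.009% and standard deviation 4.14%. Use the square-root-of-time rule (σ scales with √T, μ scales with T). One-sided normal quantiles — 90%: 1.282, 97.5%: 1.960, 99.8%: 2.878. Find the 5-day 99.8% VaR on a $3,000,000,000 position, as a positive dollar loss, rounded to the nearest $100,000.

$800,600,000

σ_{5d} = 4.14% × √5 = 9.257%; μ_{5d} = 5 × -0.009% = -0.045%.
VaR = −(-0.045%) + 2.878 × 9.257% = 26.687%.
On $3,000,000,000: 0.26687 × $3,000,000,000 = $800,610,000.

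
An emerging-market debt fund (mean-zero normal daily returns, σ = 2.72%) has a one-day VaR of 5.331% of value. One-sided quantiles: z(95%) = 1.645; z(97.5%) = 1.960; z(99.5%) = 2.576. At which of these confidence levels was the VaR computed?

97.5%

Implied z = VaR/σ = 5.331 / 2.72 = 1.960.
This matches z(97.5%) = 1.960.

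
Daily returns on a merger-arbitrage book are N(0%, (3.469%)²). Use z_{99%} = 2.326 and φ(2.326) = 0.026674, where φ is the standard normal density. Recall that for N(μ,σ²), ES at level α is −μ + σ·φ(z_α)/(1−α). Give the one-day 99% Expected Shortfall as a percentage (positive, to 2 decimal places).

9.25%

Tail multiplier: φ(z)/(1−α) = 0.026674 / 0.01 = 2.667.
ES = 3.469% × 2.667 = 9.252%.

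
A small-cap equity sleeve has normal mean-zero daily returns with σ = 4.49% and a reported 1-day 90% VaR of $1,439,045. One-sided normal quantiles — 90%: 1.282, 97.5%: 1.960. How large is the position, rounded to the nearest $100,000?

VaR as a fraction of value: z·σ = 1.282 × 4.49% = 5.75618%.
Position = $1,439,045 / 0.0575618 = $25,000,000.

$25,000,000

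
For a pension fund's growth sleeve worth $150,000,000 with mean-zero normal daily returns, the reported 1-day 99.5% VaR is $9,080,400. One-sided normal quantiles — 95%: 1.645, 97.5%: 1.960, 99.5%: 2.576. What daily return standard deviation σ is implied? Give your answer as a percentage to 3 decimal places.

VaR as a fraction: $9,080,400 / $150,000,000 = 6.054%.
σ = VaR / z = 6.054% / 2.576 = 2.350%.

2.350%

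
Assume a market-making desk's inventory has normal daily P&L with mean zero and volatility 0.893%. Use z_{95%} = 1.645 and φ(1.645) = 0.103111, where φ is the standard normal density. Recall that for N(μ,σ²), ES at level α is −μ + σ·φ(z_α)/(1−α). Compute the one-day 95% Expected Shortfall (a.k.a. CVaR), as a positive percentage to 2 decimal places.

Tail multiplier: φ(z)/(1−α) = 0.103111 / 0.05 = 2.062.
ES = 0.893% × 2.062 = 1.841%.

1.84%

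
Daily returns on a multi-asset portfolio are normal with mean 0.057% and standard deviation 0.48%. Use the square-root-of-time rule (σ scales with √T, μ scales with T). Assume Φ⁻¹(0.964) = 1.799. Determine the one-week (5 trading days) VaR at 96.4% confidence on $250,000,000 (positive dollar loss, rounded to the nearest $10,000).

σ_{5d} = 0.48% × √5 = 1.073%; μ_{5d} = 5 × 0.057% = 0.285%.
VaR = −(0.285%) + 1.799 × 1.073% = 1.645%.
On $250,000,000: 0.01645 × $250,000,000 = $4,112,500.

$4,110,000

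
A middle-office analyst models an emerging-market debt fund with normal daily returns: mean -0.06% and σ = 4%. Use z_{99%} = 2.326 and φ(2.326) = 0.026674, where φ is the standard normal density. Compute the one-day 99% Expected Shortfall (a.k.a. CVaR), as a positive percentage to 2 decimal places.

10.73%

Tail multiplier: φ(z)/(1−α) = 0.026674 / 0.01 = 2.667.
ES = −(-0.06%) + 4% × 2.667 = 10.728%.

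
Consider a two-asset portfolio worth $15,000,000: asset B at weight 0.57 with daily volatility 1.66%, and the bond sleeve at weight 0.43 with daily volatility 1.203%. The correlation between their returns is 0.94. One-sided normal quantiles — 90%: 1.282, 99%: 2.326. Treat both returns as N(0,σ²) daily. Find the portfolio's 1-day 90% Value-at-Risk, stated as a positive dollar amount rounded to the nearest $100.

σ_p² = 0.57²·1.66² + 0.43²·1.203² + 2·0.94·0.57·0.43·1.66·1.203 = 2.0831 (%²).
σ_p = √2.0831 = 1.443%.
VaR = 1.282 × 1.443% = 1.850%; on $15,000,000 that is $277,500.

$277,500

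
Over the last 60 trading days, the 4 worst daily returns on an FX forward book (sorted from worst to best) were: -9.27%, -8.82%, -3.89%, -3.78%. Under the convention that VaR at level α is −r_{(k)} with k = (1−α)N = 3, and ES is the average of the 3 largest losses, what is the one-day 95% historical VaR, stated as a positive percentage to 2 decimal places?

3.89%

k = 3; the 3rd lowest return is -3.89%, so VaR = 3.89%.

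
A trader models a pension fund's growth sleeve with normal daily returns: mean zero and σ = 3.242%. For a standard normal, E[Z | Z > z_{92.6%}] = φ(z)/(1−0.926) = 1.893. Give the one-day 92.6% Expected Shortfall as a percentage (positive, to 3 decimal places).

ES = 3.242% × 1.893 = 6.137%.

6.137%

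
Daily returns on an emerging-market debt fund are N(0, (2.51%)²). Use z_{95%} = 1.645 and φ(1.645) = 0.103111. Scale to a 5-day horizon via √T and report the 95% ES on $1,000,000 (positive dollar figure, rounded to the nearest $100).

$115,700

σ_{5d} = 2.51% × √5 = 5.613%.
ES multiplier = φ(z)/(1−α) = 0.103111/0.05 = 2.062.
ES = 5.613% × 2.062 = 11.574%; on $1,000,000: $115,740.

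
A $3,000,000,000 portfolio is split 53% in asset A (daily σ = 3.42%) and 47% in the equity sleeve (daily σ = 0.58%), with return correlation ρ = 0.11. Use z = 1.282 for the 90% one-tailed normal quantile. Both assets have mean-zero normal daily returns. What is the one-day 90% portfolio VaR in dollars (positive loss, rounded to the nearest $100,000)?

σ_p² = 0.53²·3.42² + 0.47²·0.58² + 2·0.11·0.53·0.47·3.42·0.58 = 3.4685 (%²).
σ_p = √3.4685 = 1.862%.
VaR = 1.282 × 1.862% = 2.387%; on $3,000,000,000 that is $71,610,000.

$71,600,000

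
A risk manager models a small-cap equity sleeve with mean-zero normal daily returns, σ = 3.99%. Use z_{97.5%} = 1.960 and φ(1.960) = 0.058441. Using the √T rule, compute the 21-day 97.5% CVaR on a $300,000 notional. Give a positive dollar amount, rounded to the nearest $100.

$128,200

σ_{21d} = 3.99% × √21 = 18.284%.
ES multiplier = φ(z)/(1−α) = 0.058441/0.025 = 2.338.
ES = 18.284% × 2.338 = 42.748%; on $300,000: $128,244.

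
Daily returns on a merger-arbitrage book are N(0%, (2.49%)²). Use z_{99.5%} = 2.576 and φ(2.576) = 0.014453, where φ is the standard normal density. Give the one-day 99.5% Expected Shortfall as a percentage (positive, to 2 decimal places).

Tail multiplier: φ(z)/(1−α) = 0.014453 / 0.005 = 2.891.
ES = 2.49% × 2.891 = 7.199%.

7.20%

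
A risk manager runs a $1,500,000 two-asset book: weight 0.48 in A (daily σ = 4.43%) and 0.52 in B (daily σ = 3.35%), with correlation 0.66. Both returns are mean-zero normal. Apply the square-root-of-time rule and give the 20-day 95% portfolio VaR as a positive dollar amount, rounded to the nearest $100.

$389,300

σ_p = √(0.48²·4.43² + 0.52²·3.35² + 2·0.66·0.48·0.52·4.43·3.35) = 3.528%.
σ_{20d} = 3.528% × √20 = 15.778%.
z(95%) = 1.645.
VaR = 1.645 × 15.778% = 25.955%; on $1,500,000 that is $389,325.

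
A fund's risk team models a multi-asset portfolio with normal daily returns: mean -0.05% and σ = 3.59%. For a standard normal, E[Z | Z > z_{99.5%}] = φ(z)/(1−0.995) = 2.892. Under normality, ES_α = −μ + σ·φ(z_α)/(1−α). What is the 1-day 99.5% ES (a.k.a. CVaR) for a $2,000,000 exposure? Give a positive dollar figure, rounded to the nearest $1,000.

ES = −(-0.05%) + 3.59% × 2.892 = 10.432%.
On $2,000,000: 0.10432 × $2,000,000 = $208,640.

$209,000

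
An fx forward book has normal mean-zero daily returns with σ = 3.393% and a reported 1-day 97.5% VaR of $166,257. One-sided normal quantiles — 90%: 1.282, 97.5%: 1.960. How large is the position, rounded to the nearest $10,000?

VaR as a fraction of value: z·σ = 1.960 × 3.393% = 6.65028%.
Position = $166,257 / 0.0665028 = $2,500,000.

$2,500,000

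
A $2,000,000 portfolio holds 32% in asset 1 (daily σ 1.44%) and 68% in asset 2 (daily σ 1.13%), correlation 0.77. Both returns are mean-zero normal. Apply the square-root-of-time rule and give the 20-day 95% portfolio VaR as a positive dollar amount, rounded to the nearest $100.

σ_p = √(0.32²·1.44² + 0.68²·1.13² + 2·0.77·0.32·0.68·1.44·1.13) = 1.161%.
σ_{20d} = 1.161% × √20 = 5.192%.
z(95%) = 1.645.
VaR = 1.645 × 5.192% = 8.541%; on $2,000,000 that is $170,820.

$170,800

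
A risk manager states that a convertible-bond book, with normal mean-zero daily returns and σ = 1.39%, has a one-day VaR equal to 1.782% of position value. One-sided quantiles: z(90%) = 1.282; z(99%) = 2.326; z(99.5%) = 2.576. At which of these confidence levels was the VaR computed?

Implied z = VaR/σ = 1.782 / 1.39 = 1.282.
This matches z(90%) = 1.282.

90%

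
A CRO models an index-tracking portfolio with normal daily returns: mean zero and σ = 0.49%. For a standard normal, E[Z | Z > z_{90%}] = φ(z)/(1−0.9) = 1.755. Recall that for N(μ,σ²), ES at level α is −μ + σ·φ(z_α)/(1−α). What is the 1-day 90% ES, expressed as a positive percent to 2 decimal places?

ES = 0.49% × 1.755 = 0.860%.

0.86%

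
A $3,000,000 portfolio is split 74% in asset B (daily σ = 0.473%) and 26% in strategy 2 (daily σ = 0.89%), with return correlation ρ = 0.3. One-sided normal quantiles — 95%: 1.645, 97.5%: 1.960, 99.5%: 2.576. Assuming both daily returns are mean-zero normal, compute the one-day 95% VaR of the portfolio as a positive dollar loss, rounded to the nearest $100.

σ_p² = 0.74²·0.473² + 0.26²·0.89² + 2·0.3·0.74·0.26·0.473·0.89 = 0.2247 (%²).
σ_p = √0.2247 = 0.474%.
VaR = 1.645 × 0.474% = 0.780%; on $3,000,000 that is $23,400.

$23,400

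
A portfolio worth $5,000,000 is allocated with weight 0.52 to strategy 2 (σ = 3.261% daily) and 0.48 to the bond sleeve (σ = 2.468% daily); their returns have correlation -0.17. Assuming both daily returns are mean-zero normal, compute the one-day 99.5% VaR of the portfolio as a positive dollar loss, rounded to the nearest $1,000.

σ_p² = 0.52²·3.261² + 0.48²·2.468² + 2·-0.17·0.52·0.48·3.261·2.468 = 3.5958 (%²).
σ_p = √3.5958 = 1.896%.
At 99.5%, z = 2.576.
VaR = 2.576 × 1.896% = 4.884%; on $5,000,000 that is $244,200.

$244,000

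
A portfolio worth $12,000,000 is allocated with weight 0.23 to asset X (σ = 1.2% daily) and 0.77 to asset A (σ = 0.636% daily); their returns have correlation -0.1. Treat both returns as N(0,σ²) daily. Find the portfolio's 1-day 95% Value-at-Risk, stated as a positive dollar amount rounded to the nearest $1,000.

$106,000

σ_p² = 0.23²·1.2² + 0.77²·0.636² + 2·-0.1·0.23·0.77·1.2·0.636 = 0.2890 (%²).
σ_p = √0.2890 = 0.538%.
At 95%, z = 1.645.
VaR = 1.645 × 0.538% = 0.885%; on $12,000,000 that is $106,200.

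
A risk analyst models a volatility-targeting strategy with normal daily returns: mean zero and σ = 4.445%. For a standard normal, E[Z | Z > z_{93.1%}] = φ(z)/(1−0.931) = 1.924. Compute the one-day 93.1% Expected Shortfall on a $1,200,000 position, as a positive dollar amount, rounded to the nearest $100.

$102,600

ES = 4.445% × 1.924 = 8.552%.
On $1,200,000: 0.08552 × $1,200,000 = $102,624.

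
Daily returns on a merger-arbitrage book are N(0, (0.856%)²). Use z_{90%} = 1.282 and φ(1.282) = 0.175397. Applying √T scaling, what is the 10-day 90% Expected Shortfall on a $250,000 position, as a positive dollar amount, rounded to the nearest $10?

$11,870

σ_{10d} = 0.856% × √10 = 2.707%.
ES multiplier = φ(z)/(1−α) = 0.175397/0.1 = 1.754.
ES = 2.707% × 1.754 = 4.748%; on $250,000: $11,870.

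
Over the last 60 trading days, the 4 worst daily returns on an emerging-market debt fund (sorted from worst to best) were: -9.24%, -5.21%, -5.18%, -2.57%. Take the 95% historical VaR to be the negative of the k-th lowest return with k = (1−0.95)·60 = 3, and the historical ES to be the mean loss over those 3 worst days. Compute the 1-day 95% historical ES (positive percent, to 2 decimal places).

The 3 worst returns sum to -19.63%.
ES = −(-19.63%) / 3 = 6.5433…% ≈ 6.54%.

6.54%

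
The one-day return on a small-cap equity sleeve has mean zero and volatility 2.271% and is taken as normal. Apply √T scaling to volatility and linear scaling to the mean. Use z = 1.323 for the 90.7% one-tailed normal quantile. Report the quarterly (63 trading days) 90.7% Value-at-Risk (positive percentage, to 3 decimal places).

23.848%

σ_{63d} = 2.271% × √63 = 18.026%.
VaR = 1.323 × 18.026% = 23.848%.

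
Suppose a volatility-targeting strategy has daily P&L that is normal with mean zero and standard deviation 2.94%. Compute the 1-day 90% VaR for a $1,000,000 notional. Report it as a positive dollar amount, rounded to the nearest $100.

At 90% one-sided, z = 1.282.
VaR = z·σ = 1.282 × 2.94% = 3.769%.
On $1,000,000: 0.03769 × $1,000,000 = $37,690.

$37,700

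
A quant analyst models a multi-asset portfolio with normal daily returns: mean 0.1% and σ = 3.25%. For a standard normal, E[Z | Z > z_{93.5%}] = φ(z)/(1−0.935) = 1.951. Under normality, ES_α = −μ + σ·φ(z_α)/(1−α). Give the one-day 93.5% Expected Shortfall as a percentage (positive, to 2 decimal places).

6.24%

ES = −(0.1%) + 3.25% × 1.951 = 6.241%.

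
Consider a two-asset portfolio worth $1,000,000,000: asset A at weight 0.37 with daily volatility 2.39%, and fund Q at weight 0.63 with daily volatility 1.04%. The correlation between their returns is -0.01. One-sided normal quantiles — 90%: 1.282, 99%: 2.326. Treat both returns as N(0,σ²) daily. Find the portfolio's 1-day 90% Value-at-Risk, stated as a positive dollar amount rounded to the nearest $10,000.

σ_p² = 0.37²·2.39² + 0.63²·1.04² + 2·-0.01·0.37·0.63·2.39·1.04 = 1.1997 (%²).
σ_p = √1.1997 = 1.095%.
VaR = 1.282 × 1.095% = 1.404%; on $1,000,000,000 that is $14,040,000.

$14,040,000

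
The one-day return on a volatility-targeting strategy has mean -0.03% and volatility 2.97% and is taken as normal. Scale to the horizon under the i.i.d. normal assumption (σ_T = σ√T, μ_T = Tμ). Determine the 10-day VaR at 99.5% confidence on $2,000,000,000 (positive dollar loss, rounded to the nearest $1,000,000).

$490,000,000

At 99.5%, z = 2.576.
σ_{10d} = 2.97% × √10 = 9.392%; μ_{10d} = 10 × -0.03% = -0.300%.
VaR = −(-0.300%) + 2.576 × 9.392% = 24.494%.
On $2,000,000,000: 0.24494 × $2,000,000,000 = $489,880,000.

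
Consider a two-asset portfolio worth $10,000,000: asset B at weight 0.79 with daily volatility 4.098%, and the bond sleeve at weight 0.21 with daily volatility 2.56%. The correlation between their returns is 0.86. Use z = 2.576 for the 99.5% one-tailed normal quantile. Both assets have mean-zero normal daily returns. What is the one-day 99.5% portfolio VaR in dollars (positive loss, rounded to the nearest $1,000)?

σ_p² = 0.79²·4.098² + 0.21²·2.56² + 2·0.86·0.79·0.21·4.098·2.56 = 13.7635 (%²).
σ_p = √13.7635 = 3.710%.
VaR = 2.576 × 3.710% = 9.557%; on $10,000,000 that is $955,700.

$956,000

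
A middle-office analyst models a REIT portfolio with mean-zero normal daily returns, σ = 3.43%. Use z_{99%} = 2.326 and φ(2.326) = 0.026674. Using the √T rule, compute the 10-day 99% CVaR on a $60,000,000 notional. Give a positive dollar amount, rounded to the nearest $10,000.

$17,360,000

σ_{10d} = 3.43% × √10 = 10.847%.
ES multiplier = φ(z)/(1−α) = 0.026674/0.01 = 2.667.
ES = 10.847% × 2.667 = 28.929%; on $60,000,000: $17,357,400.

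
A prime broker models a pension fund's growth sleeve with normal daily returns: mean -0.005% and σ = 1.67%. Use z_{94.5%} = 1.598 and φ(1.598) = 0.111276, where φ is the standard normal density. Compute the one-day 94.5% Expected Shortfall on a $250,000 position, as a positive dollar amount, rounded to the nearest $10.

$8,460

Tail multiplier: φ(z)/(1−α) = 0.111276 / 0.055 = 2.023.
ES = −(-0.005%) + 1.67% × 2.023 = 3.383%.
On $250,000: 0.03383 × $250,000 = $8,458.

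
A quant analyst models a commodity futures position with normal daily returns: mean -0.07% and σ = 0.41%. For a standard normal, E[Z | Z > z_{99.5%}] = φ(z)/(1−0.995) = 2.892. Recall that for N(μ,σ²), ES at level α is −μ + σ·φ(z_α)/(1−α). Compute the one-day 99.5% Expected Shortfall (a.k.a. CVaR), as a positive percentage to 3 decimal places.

1.256%

ES = −(-0.07%) + 0.41% × 2.892 = 1.256%.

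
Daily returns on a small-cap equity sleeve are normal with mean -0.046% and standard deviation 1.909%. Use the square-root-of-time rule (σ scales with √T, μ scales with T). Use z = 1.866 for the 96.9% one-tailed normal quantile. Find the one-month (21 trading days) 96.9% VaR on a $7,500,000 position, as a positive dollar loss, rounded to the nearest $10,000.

$1,300,000

σ_{21d} = 1.909% × √21 = 8.748%; μ_{21d} = 21 × -0.046% = -0.966%.
VaR = −(-0.966%) + 1.866 × 8.748% = 17.290%.
On $7,500,000: 0.17290 × $7,500,000 = $1,296,750.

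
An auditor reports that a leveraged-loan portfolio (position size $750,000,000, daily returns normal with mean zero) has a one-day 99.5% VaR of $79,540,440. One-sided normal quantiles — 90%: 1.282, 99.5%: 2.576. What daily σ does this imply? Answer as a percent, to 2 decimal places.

4.12%

VaR as a fraction: $79,540,440 / $750,000,000 = 10.605%.
σ = VaR / z = 10.605% / 2.576 = 4.117%.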